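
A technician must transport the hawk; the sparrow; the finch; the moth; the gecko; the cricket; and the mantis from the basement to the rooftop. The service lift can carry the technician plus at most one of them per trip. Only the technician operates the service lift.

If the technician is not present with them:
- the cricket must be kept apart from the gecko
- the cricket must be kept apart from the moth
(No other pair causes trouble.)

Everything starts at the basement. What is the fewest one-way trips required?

15

Counting alone: the technician can take at most 1 across per trip to the rooftop, so moving all 7 needs at least 7 loaded trips out, with a return between consecutive ones — at least 13 crossings.
The safety rule pushes this higher. Following every safe sequence of crossings, the most of the 7 that can be at the rooftop as the service lift arrives there on crossing 13 is 6 — never all 7.
So no plan with fewer than 15 crossings exists, and this one achieves 15:
1. Technician goes to the rooftop with the cricket.
2. Technician goes back to the basement alone.
3. Technician goes to the rooftop with the hawk.
4. Technician goes back to the basement alone.
5. Technician goes to the rooftop with the sparrow.
6. Technician goes back to the basement alone.
7. Technician goes to the rooftop with the finch.
8. Technician goes back to the basement alone.
9. Technician goes to the rooftop with the moth.
10. Technician goes back to the basement with the cricket.
11. Technician goes to the rooftop with the gecko.
12. Technician goes back to the basement alone.
13. Technician goes to the rooftop with the mantis.
14. Technician goes back to the basement alone.
15. Technician goes to the rooftop with the cricket.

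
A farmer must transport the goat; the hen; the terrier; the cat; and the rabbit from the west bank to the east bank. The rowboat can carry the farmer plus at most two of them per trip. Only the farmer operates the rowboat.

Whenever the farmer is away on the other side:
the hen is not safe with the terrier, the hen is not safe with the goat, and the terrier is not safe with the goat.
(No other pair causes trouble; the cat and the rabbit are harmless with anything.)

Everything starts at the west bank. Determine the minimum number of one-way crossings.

7

Counting alone: the farmer can take at most 2 across per trip to the east bank, so moving all 5 needs at least 3 loaded trips out, with a return between consecutive ones — at least 5 crossings.
The safety rule pushes this higher. Following every safe sequence of crossings, the most of the 5 that can be at the east bank as the rowboat arrives there on crossing 5 is 4 — never all 5.
So no plan with fewer than 7 crossings exists, and this one achieves 7:
1. Farmer goes to the east bank with the goat and the hen.  [the west bank: the cat, the rabbit, the terrier | the east bank: the goat, the hen]
2. Farmer goes back to the west bank with the goat.  [the west bank: the cat, the goat, the rabbit, the terrier | the east bank: the hen]
3. Farmer goes to the east bank with the cat and the goat.  [the west bank: the rabbit, the terrier | the east bank: the cat, the goat, the hen]
4. Farmer goes back to the west bank with the goat.  [the west bank: the goat, the rabbit, the terrier | the east bank: the cat, the hen]
5. Farmer goes to the east bank with the goat and the rabbit.  [the west bank: the terrier | the east bank: the cat, the goat, the hen, the rabbit]
6. Farmer goes back to the west bank with the goat.  [the west bank: the goat, the terrier | the east bank: the cat, the hen, the rabbit]
7. Farmer goes to the east bank with the goat and the terrier.  [the west bank: — | the east bank: the cat, the goat, the hen, the rabbit, the terrier]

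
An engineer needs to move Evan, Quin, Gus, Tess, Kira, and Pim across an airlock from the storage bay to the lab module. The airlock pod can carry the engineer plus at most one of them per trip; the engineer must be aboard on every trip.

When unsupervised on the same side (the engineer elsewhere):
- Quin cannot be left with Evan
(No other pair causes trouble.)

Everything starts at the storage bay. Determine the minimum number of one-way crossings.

Counting alone: the engineer can take at most 1 across per trip to the lab module, so moving all 6 needs at least 6 loaded trips out, with a return between consecutive ones — at least 11 crossings.
The plan below uses exactly 11 crossings, so it is optimal:
1. Engineer goes to the lab module with Evan.  [the storage bay: Gus, Kira, Pim, Quin, Tess | the lab module: Evan]
2. Engineer goes back to the storage bay alone.  [the storage bay: Gus, Kira, Pim, Quin, Tess | the lab module: Evan]
3. Engineer goes to the lab module with Gus.  [the storage bay: Kira, Pim, Quin, Tess | the lab module: Evan, Gus]
4. Engineer goes back to the storage bay alone.  [the storage bay: Kira, Pim, Quin, Tess | the lab module: Evan, Gus]
5. Engineer goes to the lab module with Tess.  [the storage bay: Kira, Pim, Quin | the lab module: Evan, Gus, Tess]
6. Engineer goes back to the storage bay alone.  [the storage bay: Kira, Pim, Quin | the lab module: Evan, Gus, Tess]
7. Engineer goes to the lab module with Kira.  [the storage bay: Pim, Quin | the lab module: Evan, Gus, Kira, Tess]
8. Engineer goes back to the storage bay alone.  [the storage bay: Pim, Quin | the lab module: Evan, Gus, Kira, Tess]
9. Engineer goes to the lab module with Pim.  [the storage bay: Quin | the lab module: Evan, Gus, Kira, Pim, Tess]
10. Engineer goes back to the storage bay alone.  [the storage bay: Quin | the lab module: Evan, Gus, Kira, Pim, Tess]
11. Engineer goes to the lab module with Quin.  [the storage bay: — | the lab module: Evan, Gus, Kira, Pim, Quin, Tess]

11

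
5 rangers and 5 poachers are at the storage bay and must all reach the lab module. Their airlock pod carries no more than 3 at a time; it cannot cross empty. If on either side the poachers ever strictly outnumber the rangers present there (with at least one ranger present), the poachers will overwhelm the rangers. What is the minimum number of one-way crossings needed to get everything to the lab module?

11

Counting alone: each trip to the lab module takes at most 3 across and each return brings at least 1 back, so after t trips out (and t−1 returns) at most 3t − (t−1) of the 10 are across; that first reaches 10 at t = 5, so at least 9 crossings are needed.
The safety rule pushes this higher. Following every safe sequence of crossings, the most of the 10 that can be at the lab module as the airlock pod arrives there on crossing 9 is 9 — never all 10.
So no plan with fewer than 11 crossings exists, and this one achieves 11:
1. 2 poachers → the lab module.  (the storage bay: 5R 3P; the lab module: 0R 2P)
2. 1 poacher ← the storage bay.  (the storage bay: 5R 4P; the lab module: 0R 1P)
3. 3 poachers → the lab module.  (the storage bay: 5R 1P; the lab module: 0R 4P)
4. 1 poacher ← the storage bay.  (the storage bay: 5R 2P; the lab module: 0R 3P)
5. 3 rangers → the lab module.  (the storage bay: 2R 2P; the lab module: 3R 3P)
6. 1 ranger and 1 poacher ← the storage bay.  (the storage bay: 3R 3P; the lab module: 2R 2P)
7. 3 rangers → the lab module.  (the storage bay: 0R 3P; the lab module: 5R 2P)
8. 1 poacher ← the storage bay.  (the storage bay: 0R 4P; the lab module: 5R 1P)
9. 2 poachers → the lab module.  (the storage bay: 0R 2P; the lab module: 5R 3P)
10. 1 poacher ← the storage bay.  (the storage bay: 0R 3P; the lab module: 5R 2P)
11. 3 poachers → the lab module.  (the storage bay: 0R 0P; the lab module: 5R 5P)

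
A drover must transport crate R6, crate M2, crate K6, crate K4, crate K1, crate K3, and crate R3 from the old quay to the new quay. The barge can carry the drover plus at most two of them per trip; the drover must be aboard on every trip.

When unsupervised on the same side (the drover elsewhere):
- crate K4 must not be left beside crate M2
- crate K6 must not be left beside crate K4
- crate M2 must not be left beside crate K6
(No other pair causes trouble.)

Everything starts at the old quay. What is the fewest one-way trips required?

Counting alone: the drover can take at most 2 across per trip to the new quay, so moving all 7 needs at least 4 loaded trips out, with a return between consecutive ones — at least 7 crossings.
The safety rule pushes this higher. Following every safe sequence of crossings, the most of the 7 that can be at the new quay as the barge arrives there on crossings 7, 9 is 5, 6 respectively — never all 7.
So no plan with fewer than 11 crossings exists, and this one achieves 11:
1. Drover goes to the new quay with crate K6 and crate M2.  [the old quay: crate K1, crate K3, crate K4, crate R3, crate R6 | the new quay: crate K6, crate M2]
2. Drover goes back to the old quay with crate M2.  [the old quay: crate K1, crate K3, crate K4, crate M2, crate R3, crate R6 | the new quay: crate K6]
3. Drover goes to the new quay with crate M2 and crate R6.  [the old quay: crate K1, crate K3, crate K4, crate R3 | the new quay: crate K6, crate M2, crate R6]
4. Drover goes back to the old quay with crate M2.  [the old quay: crate K1, crate K3, crate K4, crate M2, crate R3 | the new quay: crate K6, crate R6]
5. Drover goes to the new quay with crate K1 and crate M2.  [the old quay: crate K3, crate K4, crate R3 | the new quay: crate K1, crate K6, crate M2, crate R6]
6. Drover goes back to the old quay with crate M2.  [the old quay: crate K3, crate K4, crate M2, crate R3 | the new quay: crate K1, crate K6, crate R6]
7. Drover goes to the new quay with crate K3 and crate M2.  [the old quay: crate K4, crate R3 | the new quay: crate K1, crate K3, crate K6, crate M2, crate R6]
8. Drover goes back to the old quay with crate M2.  [the old quay: crate K4, crate M2, crate R3 | the new quay: crate K1, crate K3, crate K6, crate R6]
9. Drover goes to the new quay with crate M2 and crate R3.  [the old quay: crate K4 | the new quay: crate K1, crate K3, crate K6, crate M2, crate R3, crate R6]
10. Drover goes back to the old quay with crate M2.  [the old quay: crate K4, crate M2 | the new quay: crate K1, crate K3, crate K6, crate R3, crate R6]
11. Drover goes to the new quay with crate K4 and crate M2.  [the old quay: — | the new quay: crate K1, crate K3, crate K4, crate K6, crate M2, crate R3, crate R6]

11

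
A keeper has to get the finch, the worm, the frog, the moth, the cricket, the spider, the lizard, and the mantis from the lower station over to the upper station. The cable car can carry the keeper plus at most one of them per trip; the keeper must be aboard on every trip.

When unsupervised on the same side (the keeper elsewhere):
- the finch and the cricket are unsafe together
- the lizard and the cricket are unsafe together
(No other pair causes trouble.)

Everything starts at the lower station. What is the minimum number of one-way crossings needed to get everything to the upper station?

17

Counting alone: the keeper can take at most 1 across per trip to the upper station, so moving all 8 needs at least 8 loaded trips out, with a return between consecutive ones — at least 15 crossings.
The safety rule pushes this higher. Following every safe sequence of crossings, the most of the 8 that can be at the upper station as the cable car arrives there on crossing 15 is 7 — never all 8.
So no plan with fewer than 17 crossings exists, and this one achieves 17:
1. Keeper goes to the upper station with the cricket.
2. Keeper goes back to the lower station alone.
3. Keeper goes to the upper station with the finch.
4. Keeper goes back to the lower station with the cricket.
5. Keeper goes to the upper station with the lizard.
6. Keeper goes back to the lower station alone.
7. Keeper goes to the upper station with the worm.
8. Keeper goes back to the lower station alone.
9. Keeper goes to the upper station with the frog.
10. Keeper goes back to the lower station alone.
11. Keeper goes to the upper station with the moth.
12. Keeper goes back to the lower station alone.
13. Keeper goes to the upper station with the spider.
14. Keeper goes back to the lower station alone.
15. Keeper goes to the upper station with the mantis.
16. Keeper goes back to the lower station alone.
17. Keeper goes to the upper station with the cricket.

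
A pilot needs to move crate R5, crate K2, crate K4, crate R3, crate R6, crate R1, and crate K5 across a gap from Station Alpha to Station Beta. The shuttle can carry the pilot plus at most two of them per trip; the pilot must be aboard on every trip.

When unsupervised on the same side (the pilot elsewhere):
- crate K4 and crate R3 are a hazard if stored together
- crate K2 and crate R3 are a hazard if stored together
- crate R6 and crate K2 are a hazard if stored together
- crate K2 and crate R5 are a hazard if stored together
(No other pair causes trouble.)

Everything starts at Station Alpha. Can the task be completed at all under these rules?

Yes

1. Pilot goes to Station Beta with crate K2 and crate K4.
2. Pilot goes back to Station Alpha alone.
3. Pilot goes to Station Beta with crate K5 and crate R1.
4. Pilot goes back to Station Alpha alone.
5. Pilot goes to Station Beta with crate R5 and crate R6.
6. Pilot goes back to Station Alpha with crate K2.
7. Pilot goes to Station Beta with crate K2 and crate R3.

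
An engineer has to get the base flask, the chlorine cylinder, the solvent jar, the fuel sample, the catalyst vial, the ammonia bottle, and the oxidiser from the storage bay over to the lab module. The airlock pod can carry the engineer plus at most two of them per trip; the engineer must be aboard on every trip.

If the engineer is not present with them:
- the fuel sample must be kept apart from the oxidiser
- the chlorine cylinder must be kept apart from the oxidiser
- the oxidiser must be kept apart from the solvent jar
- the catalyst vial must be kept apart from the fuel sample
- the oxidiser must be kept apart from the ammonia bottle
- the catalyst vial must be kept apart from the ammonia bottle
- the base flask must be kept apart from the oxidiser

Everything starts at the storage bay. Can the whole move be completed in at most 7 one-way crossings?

Counting alone: the engineer can take at most 2 across per trip to the lab module, so moving all 7 needs at least 4 loaded trips out, with a return between consecutive ones — at least 7 crossings.
The safety rule pushes this higher. Following every safe sequence of crossings, the most of the 7 that can be at the lab module as the airlock pod arrives there on crossing 7 is 6 — never all 7.
So the move cannot be finished within 7 crossings. (The shortest complete plan takes 9:)
1. Engineer goes to the lab module with the catalyst vial and the oxidiser.  [the storage bay: the ammonia bottle, the base flask, the chlorine cylinder, the fuel sample, the solvent jar | the lab module: the catalyst vial, the oxidiser]
2. Engineer goes back to the storage bay alone.  [the storage bay: the ammonia bottle, the base flask, the chlorine cylinder, the fuel sample, the solvent jar | the lab module: the catalyst vial, the oxidiser]
3. Engineer goes to the lab module with the base flask and the chlorine cylinder.  [the storage bay: the ammonia bottle, the fuel sample, the solvent jar | the lab module: the base flask, the catalyst vial, the chlorine cylinder, the oxidiser]
4. Engineer goes back to the storage bay with the oxidiser.  [the storage bay: the ammonia bottle, the fuel sample, the oxidiser, the solvent jar | the lab module: the base flask, the catalyst vial, the chlorine cylinder]
5. Engineer goes to the lab module with the oxidiser and the solvent jar.  [the storage bay: the ammonia bottle, the fuel sample | the lab module: the base flask, the catalyst vial, the chlorine cylinder, the oxidiser, the solvent jar]
6. Engineer goes back to the storage bay with the oxidiser.  [the storage bay: the ammonia bottle, the fuel sample, the oxidiser | the lab module: the base flask, the catalyst vial, the chlorine cylinder, the solvent jar]
7. Engineer goes to the lab module with the ammonia bottle and the fuel sample.  [the storage bay: the oxidiser | the lab module: the ammonia bottle, the base flask, the catalyst vial, the chlorine cylinder, the fuel sample, the solvent jar]
8. Engineer goes back to the storage bay with the catalyst vial.  [the storage bay: the catalyst vial, the oxidiser | the lab module: the ammonia bottle, the base flask, the chlorine cylinder, the fuel sample, the solvent jar]
9. Engineer goes to the lab module with the catalyst vial and the oxidiser.  [the storage bay: — | the lab module: the ammonia bottle, the base flask, the catalyst vial, the chlorine cylinder, the fuel sample, the oxidiser, the solvent jar]

No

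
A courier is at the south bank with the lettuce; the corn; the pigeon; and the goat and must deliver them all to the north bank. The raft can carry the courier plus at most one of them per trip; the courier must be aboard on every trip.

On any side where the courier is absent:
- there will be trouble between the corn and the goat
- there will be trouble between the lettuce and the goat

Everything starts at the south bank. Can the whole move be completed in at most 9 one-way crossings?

Yes — this plan uses 9 crossings (≤ 9):
1. Courier goes to the north bank with the goat.
2. Courier goes back to the south bank alone.
3. Courier goes to the north bank with the lettuce.
4. Courier goes back to the south bank with the goat.
5. Courier goes to the north bank with the corn.
6. Courier goes back to the south bank alone.
7. Courier goes to the north bank with the pigeon.
8. Courier goes back to the south bank alone.
9. Courier goes to the north bank with the goat.

Yes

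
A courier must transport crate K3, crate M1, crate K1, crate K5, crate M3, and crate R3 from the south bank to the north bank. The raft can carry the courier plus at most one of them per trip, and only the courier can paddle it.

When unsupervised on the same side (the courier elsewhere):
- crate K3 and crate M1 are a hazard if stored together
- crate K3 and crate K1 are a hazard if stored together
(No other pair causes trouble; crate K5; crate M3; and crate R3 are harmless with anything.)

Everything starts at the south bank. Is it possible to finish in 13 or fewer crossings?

Yes — this plan uses 13 crossings (≤ 13):
1. Courier goes to the north bank with crate K3.  [the south bank: crate K1, crate K5, crate M1, crate M3, crate R3 | the north bank: crate K3]
2. Courier goes back to the south bank alone.  [the south bank: crate K1, crate K5, crate M1, crate M3, crate R3 | the north bank: crate K3]
3. Courier goes to the north bank with crate M1.  [the south bank: crate K1, crate K5, crate M3, crate R3 | the north bank: crate K3, crate M1]
4. Courier goes back to the south bank with crate K3.  [the south bank: crate K1, crate K3, crate K5, crate M3, crate R3 | the north bank: crate M1]
5. Courier goes to the north bank with crate K1.  [the south bank: crate K3, crate K5, crate M3, crate R3 | the north bank: crate K1, crate M1]
6. Courier goes back to the south bank alone.  [the south bank: crate K3, crate K5, crate M3, crate R3 | the north bank: crate K1, crate M1]
7. Courier goes to the north bank with crate K5.  [the south bank: crate K3, crate M3, crate R3 | the north bank: crate K1, crate K5, crate M1]
8. Courier goes back to the south bank alone.  [the south bank: crate K3, crate M3, crate R3 | the north bank: crate K1, crate K5, crate M1]
9. Courier goes to the north bank with crate M3.  [the south bank: crate K3, crate R3 | the north bank: crate K1, crate K5, crate M1, crate M3]
10. Courier goes back to the south bank alone.  [the south bank: crate K3, crate R3 | the north bank: crate K1, crate K5, crate M1, crate M3]
11. Courier goes to the north bank with crate R3.  [the south bank: crate K3 | the north bank: crate K1, crate K5, crate M1, crate M3, crate R3]
12. Courier goes back to the south bank alone.  [the south bank: crate K3 | the north bank: crate K1, crate K5, crate M1, crate M3, crate R3]
13. Courier goes to the north bank with crate K3.  [the south bank: — | the north bank: crate K1, crate K3, crate K5, crate M1, crate M3, crate R3]

Yes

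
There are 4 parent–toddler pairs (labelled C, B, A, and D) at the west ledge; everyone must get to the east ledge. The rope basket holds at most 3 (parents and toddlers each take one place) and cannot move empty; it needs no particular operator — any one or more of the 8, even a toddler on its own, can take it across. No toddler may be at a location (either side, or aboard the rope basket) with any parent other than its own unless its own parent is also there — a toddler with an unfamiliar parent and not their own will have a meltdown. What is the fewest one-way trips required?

9

Counting alone: each trip to the east ledge takes at most 3 across and each return brings at least 1 back, so after t trips out (and t−1 returns) at most 3t − (t−1) of the 8 are across; that first reaches 8 at t = 4, so at least 7 crossings are needed.
The safety rule pushes this higher. Following every safe sequence of crossings, the most of the 8 that can be at the east ledge as the rope basket arrives there on crossing 7 is 7 — never all 8.
So no plan with fewer than 9 crossings exists, and this one achieves 9:
1. parent C and toddler C cross → the east ledge.
2. parent C crosses ← the west ledge.
3. parent B, parent C, and toddler B cross → the east ledge.
4. parent C and toddler C cross ← the west ledge.
5. parent A, parent C, and parent D cross → the east ledge.
6. toddler B crosses ← the west ledge.
7. toddler B and toddler C cross → the east ledge.
8. toddler C crosses ← the west ledge.
9. toddler A, toddler C, and toddler D cross → the east ledge.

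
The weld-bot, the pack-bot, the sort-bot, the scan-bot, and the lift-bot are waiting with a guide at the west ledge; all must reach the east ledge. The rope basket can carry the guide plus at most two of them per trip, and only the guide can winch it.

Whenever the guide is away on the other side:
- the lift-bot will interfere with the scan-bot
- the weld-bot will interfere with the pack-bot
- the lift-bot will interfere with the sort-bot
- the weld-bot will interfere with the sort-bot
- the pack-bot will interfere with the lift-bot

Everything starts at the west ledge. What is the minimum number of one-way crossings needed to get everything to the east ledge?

Counting alone: the guide can take at most 2 across per trip to the east ledge, so moving all 5 needs at least 3 loaded trips out, with a return between consecutive ones — at least 5 crossings.
The safety rule pushes this higher. Following every safe sequence of crossings, the most of the 5 that can be at the east ledge as the rope basket arrives there on crossing 5 is 4 — never all 5.
So no plan with fewer than 7 crossings exists, and this one achieves 7:
1. Guide goes to the east ledge with the lift-bot and the weld-bot.  [the west ledge: the pack-bot, the scan-bot, the sort-bot | the east ledge: the lift-bot, the weld-bot]
2. Guide goes back to the west ledge alone.  [the west ledge: the pack-bot, the scan-bot, the sort-bot | the east ledge: the lift-bot, the weld-bot]
3. Guide goes to the east ledge with the pack-bot.  [the west ledge: the scan-bot, the sort-bot | the east ledge: the lift-bot, the pack-bot, the weld-bot]
4. Guide goes back to the west ledge with the lift-bot and the weld-bot.  [the west ledge: the lift-bot, the scan-bot, the sort-bot, the weld-bot | the east ledge: the pack-bot]
5. Guide goes to the east ledge with the scan-bot and the sort-bot.  [the west ledge: the lift-bot, the weld-bot | the east ledge: the pack-bot, the scan-bot, the sort-bot]
6. Guide goes back to the west ledge alone.  [the west ledge: the lift-bot, the weld-bot | the east ledge: the pack-bot, the scan-bot, the sort-bot]
7. Guide goes to the east ledge with the lift-bot and the weld-bot.  [the west ledge: — | the east ledge: the lift-bot, the pack-bot, the scan-bot, the sort-bot, the weld-bot]

7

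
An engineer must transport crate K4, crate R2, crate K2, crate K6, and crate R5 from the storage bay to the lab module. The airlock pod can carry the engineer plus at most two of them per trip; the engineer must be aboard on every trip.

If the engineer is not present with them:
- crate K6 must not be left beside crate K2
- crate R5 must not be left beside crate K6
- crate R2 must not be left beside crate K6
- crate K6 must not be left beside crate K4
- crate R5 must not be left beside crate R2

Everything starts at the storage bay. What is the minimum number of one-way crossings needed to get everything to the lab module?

7

Counting alone: the engineer can take at most 2 across per trip to the lab module, so moving all 5 needs at least 3 loaded trips out, with a return between consecutive ones — at least 5 crossings.
The safety rule pushes this higher. Following every safe sequence of crossings, the most of the 5 that can be at the lab module as the airlock pod arrives there on crossing 5 is 4 — never all 5.
So no plan with fewer than 7 crossings exists, and this one achieves 7:
1. Engineer goes to the lab module with crate K6 and crate R2.
2. Engineer goes back to the storage bay with crate R2.
3. Engineer goes to the lab module with crate K4 and crate R2.
4. Engineer goes back to the storage bay with crate K6.
5. Engineer goes to the lab module with crate K2 and crate K6.
6. Engineer goes back to the storage bay with crate K6.
7. Engineer goes to the lab module with crate K6 and crate R5.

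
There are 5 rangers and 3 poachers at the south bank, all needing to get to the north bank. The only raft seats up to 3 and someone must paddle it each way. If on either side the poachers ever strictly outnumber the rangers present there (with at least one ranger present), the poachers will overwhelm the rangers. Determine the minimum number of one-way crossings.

7

Counting alone: each trip to the north bank takes at most 3 across and each return brings at least 1 back, so after t trips out (and t−1 returns) at most 3t − (t−1) of the 8 are across; that first reaches 8 at t = 4, so at least 7 crossings are needed.
The plan below uses exactly 7 crossings, so it is optimal:
1. 2 poachers → the north bank.  (the south bank: 5R 1P; the north bank: 0R 2P)
2. 1 poacher ← the south bank.  (the south bank: 5R 2P; the north bank: 0R 1P)
3. 2 rangers and 1 poacher → the north bank.  (the south bank: 3R 1P; the north bank: 2R 2P)
4. 1 poacher ← the south bank.  (the south bank: 3R 2P; the north bank: 2R 1P)
5. 1 ranger and 2 poachers → the north bank.  (the south bank: 2R 0P; the north bank: 3R 3P)
6. 1 poacher ← the south bank.  (the south bank: 2R 1P; the north bank: 3R 2P)
7. 2 rangers and 1 poacher → the north bank.  (the south bank: 0R 0P; the north bank: 5R 3P)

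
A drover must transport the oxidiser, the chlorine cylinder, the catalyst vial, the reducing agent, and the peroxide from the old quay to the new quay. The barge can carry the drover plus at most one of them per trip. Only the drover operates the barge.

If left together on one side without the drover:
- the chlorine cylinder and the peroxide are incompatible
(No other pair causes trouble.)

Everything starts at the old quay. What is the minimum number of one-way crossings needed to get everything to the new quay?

Counting alone: the drover can take at most 1 across per trip to the new quay, so moving all 5 needs at least 5 loaded trips out, with a return between consecutive ones — at least 9 crossings.
The plan below uses exactly 9 crossings, so it is optimal:
1. Drover goes to the new quay with the chlorine cylinder.
2. Drover goes back to the old quay alone.
3. Drover goes to the new quay with the oxidiser.
4. Drover goes back to the old quay alone.
5. Drover goes to the new quay with the catalyst vial.
6. Drover goes back to the old quay alone.
7. Drover goes to the new quay with the reducing agent.
8. Drover goes back to the old quay alone.
9. Drover goes to the new quay with the peroxide.

9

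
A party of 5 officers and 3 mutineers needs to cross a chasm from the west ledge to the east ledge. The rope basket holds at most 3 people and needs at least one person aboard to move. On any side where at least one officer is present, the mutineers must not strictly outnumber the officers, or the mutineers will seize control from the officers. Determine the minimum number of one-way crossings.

7

Counting alone: each trip to the east ledge takes at most 3 across and each return brings at least 1 back, so after t trips out (and t−1 returns) at most 3t − (t−1) of the 8 are across; that first reaches 8 at t = 4, so at least 7 crossings are needed.
The plan below uses exactly 7 crossings, so it is optimal:
1. 2 mutineers → the east ledge.  (the west ledge: 5O 1M; the east ledge: 0O 2M)
2. 1 mutineer ← the west ledge.  (the west ledge: 5O 2M; the east ledge: 0O 1M)
3. 2 officers and 1 mutineer → the east ledge.  (the west ledge: 3O 1M; the east ledge: 2O 2M)
4. 1 mutineer ← the west ledge.  (the west ledge: 3O 2M; the east ledge: 2O 1M)
5. 1 officer and 2 mutineers → the east ledge.  (the west ledge: 2O 0M; the east ledge: 3O 3M)
6. 1 mutineer ← the west ledge.  (the west ledge: 2O 1M; the east ledge: 3O 2M)
7. 2 officers and 1 mutineer → the east ledge.  (the west ledge: 0O 0M; the east ledge: 5O 3M)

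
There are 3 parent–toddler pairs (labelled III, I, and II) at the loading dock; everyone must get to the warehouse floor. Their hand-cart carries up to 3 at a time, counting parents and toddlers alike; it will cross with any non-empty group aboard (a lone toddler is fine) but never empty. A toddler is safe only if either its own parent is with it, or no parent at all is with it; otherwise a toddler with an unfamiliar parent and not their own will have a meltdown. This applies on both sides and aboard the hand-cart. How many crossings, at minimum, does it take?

5

Counting alone: each trip to the warehouse floor takes at most 3 across and each return brings at least 1 back, so after t trips out (and t−1 returns) at most 3t − (t−1) of the 6 are across; that first reaches 6 at t = 3, so at least 5 crossings are needed.
The plan below uses exactly 5 crossings, so it is optimal:
1. parent III and toddler III cross → the warehouse floor.
2. parent III crosses ← the loading dock.
3. parent I, parent II, and parent III cross → the warehouse floor.
4. toddler III crosses ← the loading dock.
5. toddler I, toddler II, and toddler III cross → the warehouse floor.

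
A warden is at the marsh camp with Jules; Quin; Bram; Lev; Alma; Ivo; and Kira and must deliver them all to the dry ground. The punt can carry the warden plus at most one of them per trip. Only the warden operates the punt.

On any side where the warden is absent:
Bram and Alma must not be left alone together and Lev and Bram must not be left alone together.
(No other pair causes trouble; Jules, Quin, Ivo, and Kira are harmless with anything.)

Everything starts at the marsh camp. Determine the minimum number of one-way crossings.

15

Counting alone: the warden can take at most 1 across per trip to the dry ground, so moving all 7 needs at least 7 loaded trips out, with a return between consecutive ones — at least 13 crossings.
The safety rule pushes this higher. Following every safe sequence of crossings, the most of the 7 that can be at the dry ground as the punt arrives there on crossing 13 is 6 — never all 7.
So no plan with fewer than 15 crossings exists, and this one achieves 15:
1. Warden goes to the dry ground with Bram.
2. Warden goes back to the marsh camp alone.
3. Warden goes to the dry ground with Jules.
4. Warden goes back to the marsh camp alone.
5. Warden goes to the dry ground with Quin.
6. Warden goes back to the marsh camp alone.
7. Warden goes to the dry ground with Lev.
8. Warden goes back to the marsh camp with Bram.
9. Warden goes to the dry ground with Alma.
10. Warden goes back to the marsh camp alone.
11. Warden goes to the dry ground with Ivo.
12. Warden goes back to the marsh camp alone.
13. Warden goes to the dry ground with Kira.
14. Warden goes back to the marsh camp alone.
15. Warden goes to the dry ground with Bram.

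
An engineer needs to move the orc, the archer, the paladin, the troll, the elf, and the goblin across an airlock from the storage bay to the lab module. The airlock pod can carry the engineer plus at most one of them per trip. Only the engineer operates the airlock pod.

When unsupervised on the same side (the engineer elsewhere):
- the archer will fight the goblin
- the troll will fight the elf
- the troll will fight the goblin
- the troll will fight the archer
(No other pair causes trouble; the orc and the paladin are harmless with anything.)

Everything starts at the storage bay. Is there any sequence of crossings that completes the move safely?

Whatever the first load, the items left behind include a forbidden pair without the engineer. No opening move is safe, so no plan exists.

No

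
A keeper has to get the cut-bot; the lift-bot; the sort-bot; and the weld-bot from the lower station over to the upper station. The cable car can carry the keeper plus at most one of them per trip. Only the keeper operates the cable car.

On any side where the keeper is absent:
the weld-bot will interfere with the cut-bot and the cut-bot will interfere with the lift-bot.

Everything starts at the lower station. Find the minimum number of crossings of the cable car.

9

Counting alone: the keeper can take at most 1 across per trip to the upper station, so moving all 4 needs at least 4 loaded trips out, with a return between consecutive ones — at least 7 crossings.
The safety rule pushes this higher. Following every safe sequence of crossings, the most of the 4 that can be at the upper station as the cable car arrives there on crossing 7 is 3 — never all 4.
So no plan with fewer than 9 crossings exists, and this one achieves 9:
1. Keeper goes to the upper station with the cut-bot.
2. Keeper goes back to the lower station alone.
3. Keeper goes to the upper station with the lift-bot.
4. Keeper goes back to the lower station with the cut-bot.
5. Keeper goes to the upper station with the weld-bot.
6. Keeper goes back to the lower station alone.
7. Keeper goes to the upper station with the sort-bot.
8. Keeper goes back to the lower station alone.
9. Keeper goes to the upper station with the cut-bot.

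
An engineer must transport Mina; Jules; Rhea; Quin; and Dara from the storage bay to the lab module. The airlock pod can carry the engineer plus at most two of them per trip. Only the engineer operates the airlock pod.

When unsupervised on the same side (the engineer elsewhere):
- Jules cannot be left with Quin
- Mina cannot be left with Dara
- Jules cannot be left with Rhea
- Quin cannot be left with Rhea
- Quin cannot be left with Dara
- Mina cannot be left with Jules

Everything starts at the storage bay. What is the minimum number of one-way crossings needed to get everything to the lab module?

Whatever the first load, the items left behind include a forbidden pair without the engineer. No opening move is safe, so no plan exists.

impossible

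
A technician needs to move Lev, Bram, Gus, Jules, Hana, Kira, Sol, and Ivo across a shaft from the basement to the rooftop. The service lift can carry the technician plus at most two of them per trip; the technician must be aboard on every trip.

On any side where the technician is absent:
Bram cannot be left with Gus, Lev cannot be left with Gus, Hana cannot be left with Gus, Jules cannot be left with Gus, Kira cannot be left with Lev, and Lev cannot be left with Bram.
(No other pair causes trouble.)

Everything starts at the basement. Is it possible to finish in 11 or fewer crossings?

Counting alone: the technician can take at most 2 across per trip to the rooftop, so moving all 8 needs at least 4 loaded trips out, with a return between consecutive ones — at least 7 crossings.
The safety rule pushes this higher. Following every safe sequence of crossings, the most of the 8 that can be at the rooftop as the service lift arrives there on crossings 7, 9, 11 is 5, 6, 7 respectively — never all 8.
So the move cannot be finished within 11 crossings. (The shortest complete plan takes 13:)
1. Technician goes to the rooftop with Gus and Lev.
2. Technician goes back to the basement with Lev.
3. Technician goes to the rooftop with Jules and Lev.
4. Technician goes back to the basement with Gus.
5. Technician goes to the rooftop with Bram and Hana.
6. Technician goes back to the basement with Lev.
7. Technician goes to the rooftop with Kira and Lev.
8. Technician goes back to the basement with Lev.
9. Technician goes to the rooftop with Lev and Sol.
10. Technician goes back to the basement with Lev.
11. Technician goes to the rooftop with Ivo and Lev.
12. Technician goes back to the basement with Lev.
13. Technician goes to the rooftop with Gus and Lev.

No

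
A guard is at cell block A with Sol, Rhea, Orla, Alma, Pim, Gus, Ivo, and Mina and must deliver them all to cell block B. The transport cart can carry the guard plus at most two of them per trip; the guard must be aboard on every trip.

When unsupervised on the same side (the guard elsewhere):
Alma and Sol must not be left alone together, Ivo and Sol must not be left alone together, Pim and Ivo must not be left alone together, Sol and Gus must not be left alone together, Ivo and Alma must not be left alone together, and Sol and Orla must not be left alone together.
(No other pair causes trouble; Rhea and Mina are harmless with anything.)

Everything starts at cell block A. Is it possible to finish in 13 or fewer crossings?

Yes — this plan uses 13 crossings (≤ 13):
1. Guard goes to cell block B with Ivo and Sol.
2. Guard goes back to cell block A with Sol.
3. Guard goes to cell block B with Rhea and Sol.
4. Guard goes back to cell block A with Sol.
5. Guard goes to cell block B with Orla and Sol.
6. Guard goes back to cell block A with Sol.
7. Guard goes to cell block B with Gus and Sol.
8. Guard goes back to cell block A with Sol.
9. Guard goes to cell block B with Mina and Sol.
10. Guard goes back to cell block A with Sol.
11. Guard goes to cell block B with Alma and Pim.
12. Guard goes back to cell block A with Ivo.
13. Guard goes to cell block B with Ivo and Sol.

Yes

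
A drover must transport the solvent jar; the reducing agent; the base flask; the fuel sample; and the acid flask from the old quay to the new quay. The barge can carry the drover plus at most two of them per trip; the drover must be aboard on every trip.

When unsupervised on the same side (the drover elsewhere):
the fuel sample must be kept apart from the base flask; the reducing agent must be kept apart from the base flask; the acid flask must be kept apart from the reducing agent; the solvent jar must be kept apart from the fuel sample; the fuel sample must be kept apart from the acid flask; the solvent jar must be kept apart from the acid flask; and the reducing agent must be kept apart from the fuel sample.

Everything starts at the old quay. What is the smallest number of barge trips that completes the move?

Whatever the first load, the items left behind include a forbidden pair without the drover. No opening move is safe, so no plan exists.

impossible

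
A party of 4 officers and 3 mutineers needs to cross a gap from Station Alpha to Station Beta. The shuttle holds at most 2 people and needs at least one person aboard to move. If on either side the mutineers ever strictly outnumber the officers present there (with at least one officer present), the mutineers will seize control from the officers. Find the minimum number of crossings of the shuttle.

11

Counting alone: each trip to Station Beta takes at most 2 across and each return brings at least 1 back, so after t trips out (and t−1 returns) at most 2t − (t−1) of the 7 are across; that first reaches 7 at t = 6, so at least 11 crossings are needed.
The plan below uses exactly 11 crossings, so it is optimal:
1. 2 mutineers → Station Beta.  (Station Alpha: 4O 1M; Station Beta: 0O 2M)
2. 1 mutineer ← Station Alpha.  (Station Alpha: 4O 2M; Station Beta: 0O 1M)
3. 2 mutineers → Station Beta.  (Station Alpha: 4O 0M; Station Beta: 0O 3M)
4. 1 mutineer ← Station Alpha.  (Station Alpha: 4O 1M; Station Beta: 0O 2M)
5. 2 officers → Station Beta.  (Station Alpha: 2O 1M; Station Beta: 2O 2M)
6. 1 mutineer ← Station Alpha.  (Station Alpha: 2O 2M; Station Beta: 2O 1M)
7. 1 officer and 1 mutineer → Station Beta.  (Station Alpha: 1O 1M; Station Beta: 3O 2M)
8. 1 officer ← Station Alpha.  (Station Alpha: 2O 1M; Station Beta: 2O 2M)
9. 1 officer and 1 mutineer → Station Beta.  (Station Alpha: 1O 0M; Station Beta: 3O 3M)
10. 1 mutineer ← Station Alpha.  (Station Alpha: 1O 1M; Station Beta: 3O 2M)
11. 1 officer and 1 mutineer → Station Beta.  (Station Alpha: 0O 0M; Station Beta: 4O 3M)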